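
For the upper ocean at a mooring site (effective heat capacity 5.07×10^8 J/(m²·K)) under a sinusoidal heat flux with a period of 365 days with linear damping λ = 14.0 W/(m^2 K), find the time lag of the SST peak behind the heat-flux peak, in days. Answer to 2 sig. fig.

83 days

Areal heat capacity C = 5.07×10^8 J/(m²·K) (given).
ω = 2π / 3.15×10^7 s = 1.99×10^-7 s⁻¹.
Phase lag φ = arctan(Cω/λ) = arctan(101/14.0) = 1.43 rad.
Time lag = φ / ω = 1.43 / 1.99×10^-7 = 7.19×10^6 s = 83.2 days.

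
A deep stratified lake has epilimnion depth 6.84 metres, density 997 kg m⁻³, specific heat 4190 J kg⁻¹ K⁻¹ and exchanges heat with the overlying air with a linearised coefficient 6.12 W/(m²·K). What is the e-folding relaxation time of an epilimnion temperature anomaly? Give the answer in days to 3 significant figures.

54.0 days

Areal heat capacity C = ρ c_p D = 997 × 4190 × 6.84 = 2.86×10^7 J m⁻² K⁻¹.
Relaxation time τ = C / λ = 2.86×10^7 / 6.12 = 4.67×10^6 s.
In days: 4.67×10^6 s / (86400 s/day) = 54.0 days.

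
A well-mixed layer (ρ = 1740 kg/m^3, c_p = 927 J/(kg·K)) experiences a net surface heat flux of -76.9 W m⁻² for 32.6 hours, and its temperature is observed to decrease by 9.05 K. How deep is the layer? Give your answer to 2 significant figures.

Heat input Q = F Δt = -76.9 × 1.17×10^5 s = -9.02×10^6 J/m².
Required areal heat capacity C = Q / ΔT = 9.97×10^5 J/(m²·K).
Depth D = C / (ρ c_p) = 9.97×10^5 / (1740 × 927) = 0.618 m.

0.62 m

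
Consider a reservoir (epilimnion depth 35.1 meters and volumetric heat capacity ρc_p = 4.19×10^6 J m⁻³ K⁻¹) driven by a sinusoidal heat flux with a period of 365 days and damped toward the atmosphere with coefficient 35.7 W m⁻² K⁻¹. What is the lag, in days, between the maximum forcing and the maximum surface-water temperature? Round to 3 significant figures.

39.9 days

Areal heat capacity C = ρc_p × D = 4.19×10^6 × 35.1 = 1.47×10^8 J m⁻² K⁻¹.
ω = 2π / 3.15×10^7 s = 1.99×10^-7 s⁻¹.
Phase lag φ = arctan(Cω/λ) = arctan(29.3/35.7) = 0.687 rad.
Time lag = φ / ω = 0.687 / 1.99×10^-7 = 3.45×10^6 s = 39.9 days.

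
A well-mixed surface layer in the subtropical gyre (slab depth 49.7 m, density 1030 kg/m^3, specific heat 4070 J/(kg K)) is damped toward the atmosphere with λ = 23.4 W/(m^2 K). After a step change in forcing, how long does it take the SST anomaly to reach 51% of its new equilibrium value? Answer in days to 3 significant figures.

Areal heat capacity C = ρ c_p D = 1030 × 4070 × 49.7 = 2.08×10^8 J/(m²·K).
τ = C / λ = 2.08×10^8 / 23.4 = 8.90×10^6 s.
Fraction reached: 1 − e^(−t/τ) = 0.51 ⇒ t = −τ ln(1 − 0.51) = τ × 0.713.
t = 6.35×10^6 s = 73.5 days.

73.5 days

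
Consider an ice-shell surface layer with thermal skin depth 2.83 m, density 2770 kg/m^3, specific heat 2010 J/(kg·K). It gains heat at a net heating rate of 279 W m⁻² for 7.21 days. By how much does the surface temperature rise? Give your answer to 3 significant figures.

11.0 K

Areal heat capacity C = ρ c_p D = 2770 × 2010 × 2.83 = 1.58×10^7 J/(m^2 K).
Net heat input Q = F Δt = 279 × (7.21 days × 86400 s/day) = 1.74×10^8 J/m².
ΔT = Q / C = 1.74×10^8 / 1.58×10^7 = 11.0 K.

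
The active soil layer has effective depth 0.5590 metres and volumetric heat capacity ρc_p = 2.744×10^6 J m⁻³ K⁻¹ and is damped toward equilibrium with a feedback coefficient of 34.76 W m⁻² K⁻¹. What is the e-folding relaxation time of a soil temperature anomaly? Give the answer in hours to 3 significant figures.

12.3 hours

Areal heat capacity C = ρc_p × D = 2.744×10^6 × 0.5590 = 1.53×10^6 J/(m²·K).
Relaxation time τ = C / λ = 1.53×10^6 / 34.76 = 44100 s.
In hours: 44100 s / (3600 s/hour) = 12.3 hours.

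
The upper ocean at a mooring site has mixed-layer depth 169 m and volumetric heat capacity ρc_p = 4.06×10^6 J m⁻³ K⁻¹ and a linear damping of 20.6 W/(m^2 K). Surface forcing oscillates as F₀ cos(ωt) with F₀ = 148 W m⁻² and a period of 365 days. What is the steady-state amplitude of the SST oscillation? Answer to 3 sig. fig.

1.07 K

Areal heat capacity C = ρc_p × D = 4.06×10^6 × 169 = 6.86×10^8 J m⁻² K⁻¹.
Angular frequency ω = 2π / T = 2π / 3.15×10^7 s = 1.99×10^-7 s⁻¹.
√((Cω)² + λ²) = √((137)² + 20.6²) = 138 W/(m²·K).
Amplitude A = F₀ / √((Cω)²+λ²) = 148 / 138 = 1.07 K.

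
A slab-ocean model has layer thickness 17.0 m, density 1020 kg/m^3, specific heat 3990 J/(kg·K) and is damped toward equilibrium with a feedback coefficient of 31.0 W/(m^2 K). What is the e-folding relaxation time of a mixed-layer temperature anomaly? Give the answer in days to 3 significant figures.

Areal heat capacity C = ρ c_p D = 1020 × 3990 × 17.0 = 6.92×10^7 J/(m²·K).
Relaxation time τ = C / λ = 6.92×10^7 / 31.0 = 2.23×10^6 s.
In days: 2.23×10^6 s / (86400 s/day) = 25.8 days.

25.8 days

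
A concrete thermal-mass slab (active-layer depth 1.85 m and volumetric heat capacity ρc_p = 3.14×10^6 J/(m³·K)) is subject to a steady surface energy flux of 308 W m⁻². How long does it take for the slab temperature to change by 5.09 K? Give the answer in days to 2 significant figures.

Areal heat capacity C = ρc_p × D = 3.14×10^6 × 1.85 = 5.81×10^6 J m⁻² K⁻¹.
Time required: Δt = C ΔT / F = 5.81×10^6 × 5.09 / 308 = 96000 s.
In days: 96000 s / (86400 s/day) = 1.11 days.

1.1 days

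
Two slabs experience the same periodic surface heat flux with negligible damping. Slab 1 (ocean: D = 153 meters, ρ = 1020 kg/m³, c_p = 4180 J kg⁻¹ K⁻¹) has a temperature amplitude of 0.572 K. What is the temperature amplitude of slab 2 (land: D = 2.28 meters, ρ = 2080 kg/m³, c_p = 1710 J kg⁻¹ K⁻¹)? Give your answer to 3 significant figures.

C_ocean = 6.52×10^8 J/(m²·K); C_land = 8.11×10^6 J/(m²·K).
A ∝ 1/C ⇒ A_land = A_ocean × C_ocean/C_land = 0.572 × 80.4 = 46.0 K.

46.0 K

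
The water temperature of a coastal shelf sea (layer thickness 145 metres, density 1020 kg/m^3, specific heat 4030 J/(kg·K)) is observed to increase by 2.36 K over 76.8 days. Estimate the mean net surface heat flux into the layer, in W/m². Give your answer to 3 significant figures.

212

Areal heat capacity C = ρ c_p D = 1020 × 4030 × 145 = 5.96×10^8 J/(m^2 K).
Required heat per unit area: Q = C ΔT = 5.96×10^8 × 2.36 = 1.41×10^9 J/m².
Flux F = Q / Δt = 1.41×10^9 / 6.64×10^6 s = 212 W/m².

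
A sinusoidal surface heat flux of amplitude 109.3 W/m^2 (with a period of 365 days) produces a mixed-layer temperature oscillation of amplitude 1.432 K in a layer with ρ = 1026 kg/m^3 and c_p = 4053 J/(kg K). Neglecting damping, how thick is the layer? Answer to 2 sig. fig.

92 m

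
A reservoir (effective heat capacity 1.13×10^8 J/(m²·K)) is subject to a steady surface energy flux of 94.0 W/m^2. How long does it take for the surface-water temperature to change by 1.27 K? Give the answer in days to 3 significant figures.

17.7 days

Areal heat capacity C = 1.13×10^8 J/(m²·K) (given).
Time required: Δt = C ΔT / F = 1.13×10^8 × 1.27 / 94.0 = 1.53×10^6 s.
In days: 1.53×10^6 s / (86400 s/day) = 17.7 days.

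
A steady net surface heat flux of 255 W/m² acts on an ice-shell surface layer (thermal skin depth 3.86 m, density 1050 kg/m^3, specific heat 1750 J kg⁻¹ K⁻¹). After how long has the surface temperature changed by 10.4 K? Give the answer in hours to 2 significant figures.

80 hours

Areal heat capacity C = ρ c_p D = 1050 × 1750 × 3.86 = 7.09×10^6 J m⁻² K⁻¹.
Time required: Δt = C ΔT / F = 7.09×10^6 × 10.4 / 255 = 2.89×10^5 s.
In hours: 2.89×10^5 s / (3600 s/hour) = 80.4 hours.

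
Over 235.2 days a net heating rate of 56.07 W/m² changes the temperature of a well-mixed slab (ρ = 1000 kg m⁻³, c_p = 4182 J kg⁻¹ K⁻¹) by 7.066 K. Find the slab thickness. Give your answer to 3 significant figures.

Heat input Q = F Δt = 56.07 × 2.03×10^7 s = 1.14×10^9 J/m².
Required areal heat capacity C = Q / ΔT = 1.61×10^8 J/(m²·K).
Depth D = C / (ρ c_p) = 1.61×10^8 / (1000 × 4182) = 38.6 m.

38.6 m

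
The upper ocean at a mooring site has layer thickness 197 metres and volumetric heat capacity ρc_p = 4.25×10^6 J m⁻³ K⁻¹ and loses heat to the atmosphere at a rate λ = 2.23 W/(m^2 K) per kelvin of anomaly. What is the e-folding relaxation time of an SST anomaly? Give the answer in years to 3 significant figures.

Areal heat capacity C = ρc_p × D = 4.25×10^6 × 197 = 8.37×10^8 J/(m^2 K).
Relaxation time τ = C / λ = 8.37×10^8 / 2.23 = 3.75×10^8 s.
In years: 3.75×10^8 s / (3.156×10^7 s/year) = 11.9 years.

11.9 years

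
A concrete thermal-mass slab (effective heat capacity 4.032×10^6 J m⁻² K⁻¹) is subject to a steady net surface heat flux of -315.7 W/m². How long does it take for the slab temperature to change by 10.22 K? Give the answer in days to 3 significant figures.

Areal heat capacity C = 4.032×10^6 J m⁻² K⁻¹ (given).
Time required: Δt = C ΔT / F = 4.03×10^6 × -10.22 / -315.7 = 1.31×10^5 s.
In days: 1.31×10^5 s / (86400 s/day) = 1.51 days.

1.51 days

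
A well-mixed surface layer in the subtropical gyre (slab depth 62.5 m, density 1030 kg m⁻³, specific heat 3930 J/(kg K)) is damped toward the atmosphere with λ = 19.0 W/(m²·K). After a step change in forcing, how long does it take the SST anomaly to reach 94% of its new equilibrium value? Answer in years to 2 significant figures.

1.2 years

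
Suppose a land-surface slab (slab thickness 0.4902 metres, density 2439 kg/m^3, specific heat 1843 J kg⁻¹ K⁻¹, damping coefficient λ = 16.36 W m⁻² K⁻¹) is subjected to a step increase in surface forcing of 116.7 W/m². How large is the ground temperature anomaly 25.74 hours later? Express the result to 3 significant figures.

Areal heat capacity C = ρ c_p D = 2439 × 1843 × 0.4902 = 2.20×10^6 J m⁻² K⁻¹.
τ = C / λ = 2.20×10^6 / 16.36 = 1.35×10^5 s.
Equilibrium anomaly ΔT_eq = F / λ = 116.7 / 16.36 = 7.13 K.
t = 25.74 hours = 92700 s, so t/τ = 0.688.
ΔT(t) = ΔT_eq (1 − e^(−t/τ)) = 7.13 × (1 − e^−0.688) = 3.55 K.

3.55 K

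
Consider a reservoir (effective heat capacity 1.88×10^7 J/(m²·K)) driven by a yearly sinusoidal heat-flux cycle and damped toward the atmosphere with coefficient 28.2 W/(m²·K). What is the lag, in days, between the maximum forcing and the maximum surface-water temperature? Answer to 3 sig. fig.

7.67 days

Areal heat capacity C = 1.88×10^7 J/(m²·K) (given).
ω = 2π / 3.15×10^7 s = 1.99×10^-7 s⁻¹.
Phase lag φ = arctan(Cω/λ) = arctan(3.75/28.2) = 0.132 rad.
Time lag = φ / ω = 0.132 / 1.99×10^-7 = 6.63×10^5 s = 7.67 days.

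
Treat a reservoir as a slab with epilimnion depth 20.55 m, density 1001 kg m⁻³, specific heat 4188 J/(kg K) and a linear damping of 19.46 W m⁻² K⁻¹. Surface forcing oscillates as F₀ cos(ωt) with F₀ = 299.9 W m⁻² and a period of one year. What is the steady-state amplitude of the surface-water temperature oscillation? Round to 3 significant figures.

Areal heat capacity C = ρ c_p D = 1001 × 4188 × 20.55 = 8.61×10^7 J/(m²·K).
Angular frequency ω = 2π / T = 2π / 3.15×10^7 s = 1.99×10^-7 s⁻¹.
√((Cω)² + λ²) = √((17.2)² + 19.46²) = 25.9 W/(m²·K).
Amplitude A = F₀ / √((Cω)²+λ²) = 299.9 / 25.9 = 11.6 K.

11.6 K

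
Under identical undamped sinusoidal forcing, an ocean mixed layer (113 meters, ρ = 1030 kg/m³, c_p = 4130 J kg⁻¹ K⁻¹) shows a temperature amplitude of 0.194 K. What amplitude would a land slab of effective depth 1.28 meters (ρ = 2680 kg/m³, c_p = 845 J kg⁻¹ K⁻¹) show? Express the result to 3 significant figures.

32.2 K

C_ocean = 4.81×10^8 J/(m²·K); C_land = 2.90×10^6 J/(m²·K).
A ∝ 1/C ⇒ A_land = A_ocean × C_ocean/C_land = 0.194 × 166 = 32.2 K.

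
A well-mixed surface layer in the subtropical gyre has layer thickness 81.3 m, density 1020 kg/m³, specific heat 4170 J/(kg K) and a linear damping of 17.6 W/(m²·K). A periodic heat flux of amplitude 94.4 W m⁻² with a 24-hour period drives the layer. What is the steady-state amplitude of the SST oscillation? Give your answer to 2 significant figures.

0.0038 K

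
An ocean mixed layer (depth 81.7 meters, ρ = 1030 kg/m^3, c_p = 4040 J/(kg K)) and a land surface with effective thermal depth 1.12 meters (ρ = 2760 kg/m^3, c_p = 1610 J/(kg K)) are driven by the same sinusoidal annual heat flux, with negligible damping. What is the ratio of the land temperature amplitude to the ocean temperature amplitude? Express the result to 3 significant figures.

68.3

C_ocean = 1030 × 4040 × 81.7 = 3.40×10^8 J/(m²·K).
C_land = 2760 × 1610 × 1.12 = 4.98×10^6 J/(m²·K).
Undamped amplitude ∝ 1/C, so A_land/A_ocean = C_ocean/C_land = 68.3.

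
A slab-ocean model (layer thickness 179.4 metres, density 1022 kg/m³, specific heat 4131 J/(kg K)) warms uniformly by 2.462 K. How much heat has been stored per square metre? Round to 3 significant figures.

1.86×10^9

Areal heat capacity C = ρ c_p D = 1022 × 4131 × 179.4 = 7.57×10^8 J/(m^2 K).
ΔQ = C ΔT = 7.57×10^8 × 2.462 = 1.86×10^9 J/m².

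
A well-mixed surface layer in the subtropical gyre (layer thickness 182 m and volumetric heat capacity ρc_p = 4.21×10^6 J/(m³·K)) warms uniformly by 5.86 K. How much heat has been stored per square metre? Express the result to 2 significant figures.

4.5×10^9

Areal heat capacity C = ρc_p × D = 4.21×10^6 × 182 = 7.66×10^8 J/(m^2 K).
ΔQ = C ΔT = 7.66×10^8 × 5.86 = 4.49×10^9 J/m².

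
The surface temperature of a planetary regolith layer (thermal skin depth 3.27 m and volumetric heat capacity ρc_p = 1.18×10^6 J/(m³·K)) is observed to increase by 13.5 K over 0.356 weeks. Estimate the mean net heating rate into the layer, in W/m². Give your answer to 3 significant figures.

242

Areal heat capacity C = ρc_p × D = 1.18×10^6 × 3.27 = 3.86×10^6 J/(m^2 K).
Required heat per unit area: Q = C ΔT = 3.86×10^6 × 13.5 = 5.21×10^7 J/m².
Flux F = Q / Δt = 5.21×10^7 / 2.15×10^5 s = 242 W/m².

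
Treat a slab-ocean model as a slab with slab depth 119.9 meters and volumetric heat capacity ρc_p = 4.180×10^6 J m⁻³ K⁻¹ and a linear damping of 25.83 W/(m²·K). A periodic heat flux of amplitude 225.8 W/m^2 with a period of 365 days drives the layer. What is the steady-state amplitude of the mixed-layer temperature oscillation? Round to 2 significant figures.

2.2 K

Areal heat capacity C = ρc_p × D = 4.180×10^6 × 119.9 = 5.01×10^8 J/(m²·K).
Angular frequency ω = 2π / T = 2π / 3.15×10^7 s = 1.99×10^-7 s⁻¹.
√((Cω)² + λ²) = √((99.9)² + 25.83²) = 103 W/(m²·K).
Amplitude A = F₀ / √((Cω)²+λ²) = 225.8 / 103 = 2.19 K.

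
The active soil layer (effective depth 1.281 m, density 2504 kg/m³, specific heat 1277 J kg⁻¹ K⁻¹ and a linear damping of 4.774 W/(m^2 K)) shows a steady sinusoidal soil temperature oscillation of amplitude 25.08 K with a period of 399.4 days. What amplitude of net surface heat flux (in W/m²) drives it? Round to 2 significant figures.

120

Areal heat capacity C = ρ c_p D = 2504 × 1277 × 1.281 = 4.10×10^6 J/(m^2 K).
ω = 2π / 3.45×10^7 s = 1.82×10^-7 s⁻¹.
√((Cω)² + λ²) = √((0.746)² + 4.774²) = 4.83 W/(m²·K).
F₀ = A × √((Cω)²+λ²) = 25.08 × 4.83 = 121 W/m².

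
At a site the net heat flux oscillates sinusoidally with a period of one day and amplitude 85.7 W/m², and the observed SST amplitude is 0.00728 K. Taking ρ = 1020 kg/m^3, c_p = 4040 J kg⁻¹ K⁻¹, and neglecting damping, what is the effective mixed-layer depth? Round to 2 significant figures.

ω = 2π / 86400 s = 7.27×10^-5 s⁻¹.
Required C = F₀ / (A ω) = 85.7 / (0.00728 × 7.27×10^-5) = 1.62×10^8 J/(m²·K).
D = C / (ρ c_p) = 1.62×10^8 / (1020 × 4040) = 39.3 m.

39 m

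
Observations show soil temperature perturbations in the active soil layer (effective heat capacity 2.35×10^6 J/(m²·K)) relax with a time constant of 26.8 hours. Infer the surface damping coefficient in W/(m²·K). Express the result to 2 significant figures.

24

Areal heat capacity C = 2.35×10^6 J/(m²·K) (given).
τ = 26.8 hours = 96500 s.
λ = C / τ = 2.35×10^6 / 96500 = 24.4 W/(m²·K).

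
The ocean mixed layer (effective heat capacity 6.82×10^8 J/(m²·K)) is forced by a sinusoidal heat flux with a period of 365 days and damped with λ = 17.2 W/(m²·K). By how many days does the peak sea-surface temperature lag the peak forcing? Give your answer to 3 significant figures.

83.9 days

Areal heat capacity C = 6.82×10^8 J/(m²·K) (given).
ω = 2π / 3.15×10^7 s = 1.99×10^-7 s⁻¹.
Phase lag φ = arctan(Cω/λ) = arctan(136/17.2) = 1.44 rad.
Time lag = φ / ω = 1.44 / 1.99×10^-7 = 7.25×10^6 s = 83.9 days.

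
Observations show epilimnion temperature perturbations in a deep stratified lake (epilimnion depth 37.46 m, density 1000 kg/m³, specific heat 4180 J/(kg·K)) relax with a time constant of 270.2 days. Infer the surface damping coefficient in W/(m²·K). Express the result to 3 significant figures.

6.71

Areal heat capacity C = ρ c_p D = 1000 × 4180 × 37.46 = 1.57×10^8 J m⁻² K⁻¹.
τ = 270.2 days = 2.33×10^7 s.
λ = C / τ = 1.57×10^8 / 2.33×10^7 = 6.71 W/(m²·K).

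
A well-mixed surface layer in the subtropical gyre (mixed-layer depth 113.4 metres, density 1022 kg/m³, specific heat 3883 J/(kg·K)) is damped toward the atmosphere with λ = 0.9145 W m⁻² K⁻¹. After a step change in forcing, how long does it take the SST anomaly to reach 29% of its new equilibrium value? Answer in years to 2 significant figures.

Areal heat capacity C = ρ c_p D = 1022 × 3883 × 113.4 = 4.50×10^8 J/(m²·K).
τ = C / λ = 4.50×10^8 / 0.9145 = 4.92×10^8 s.
Fraction reached: 1 − e^(−t/τ) = 0.29 ⇒ t = −τ ln(1 − 0.29) = τ × 0.342.
t = 1.69×10^8 s = 5.34 years.

5.3 years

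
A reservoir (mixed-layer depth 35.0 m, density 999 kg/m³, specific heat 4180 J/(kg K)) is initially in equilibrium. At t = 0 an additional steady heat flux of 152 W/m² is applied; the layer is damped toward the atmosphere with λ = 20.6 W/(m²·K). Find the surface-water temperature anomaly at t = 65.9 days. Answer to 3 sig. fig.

4.07 K

Areal heat capacity C = ρ c_p D = 999 × 4180 × 35.0 = 1.46×10^8 J m⁻² K⁻¹.
τ = C / λ = 1.46×10^8 / 20.6 = 7.09×10^6 s.
Equilibrium anomaly ΔT_eq = F / λ = 152 / 20.6 = 7.38 K.
t = 65.9 days = 5.69×10^6 s, so t/τ = 0.803.
ΔT(t) = ΔT_eq (1 − e^(−t/τ)) = 7.38 × (1 − e^−0.803) = 4.07 K.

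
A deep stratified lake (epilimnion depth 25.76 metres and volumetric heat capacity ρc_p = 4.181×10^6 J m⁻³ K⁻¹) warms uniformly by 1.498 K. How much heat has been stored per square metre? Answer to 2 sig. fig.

1.6×10^8

Areal heat capacity C = ρc_p × D = 4.181×10^6 × 25.76 = 1.08×10^8 J/(m^2 K).
ΔQ = C ΔT = 1.08×10^8 × 1.498 = 1.61×10^8 J/m².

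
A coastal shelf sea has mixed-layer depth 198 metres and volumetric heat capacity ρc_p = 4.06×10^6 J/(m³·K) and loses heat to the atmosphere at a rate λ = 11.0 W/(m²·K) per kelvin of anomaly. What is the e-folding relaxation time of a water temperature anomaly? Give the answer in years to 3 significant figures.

Areal heat capacity C = ρc_p × D = 4.06×10^6 × 198 = 8.04×10^8 J m⁻² K⁻¹.
Relaxation time τ = C / λ = 8.04×10^8 / 11.0 = 7.31×10^7 s.
In years: 7.31×10^7 s / (3.156×10^7 s/year) = 2.32 years.

2.32 years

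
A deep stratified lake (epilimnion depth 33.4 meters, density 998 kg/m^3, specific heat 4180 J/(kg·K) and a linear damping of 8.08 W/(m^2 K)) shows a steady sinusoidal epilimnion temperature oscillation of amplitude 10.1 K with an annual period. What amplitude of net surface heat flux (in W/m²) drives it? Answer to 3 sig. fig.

292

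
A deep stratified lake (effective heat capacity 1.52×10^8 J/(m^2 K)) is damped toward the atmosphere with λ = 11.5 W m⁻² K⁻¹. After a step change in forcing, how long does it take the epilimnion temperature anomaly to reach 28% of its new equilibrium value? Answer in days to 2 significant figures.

Areal heat capacity C = 1.52×10^8 J/(m^2 K) (given).
τ = C / λ = 1.52×10^8 / 11.5 = 1.32×10^7 s.
Fraction reached: 1 − e^(−t/τ) = 0.28 ⇒ t = −τ ln(1 − 0.28) = τ × 0.329.
t = 4.34×10^6 s = 50.3 days.

50 days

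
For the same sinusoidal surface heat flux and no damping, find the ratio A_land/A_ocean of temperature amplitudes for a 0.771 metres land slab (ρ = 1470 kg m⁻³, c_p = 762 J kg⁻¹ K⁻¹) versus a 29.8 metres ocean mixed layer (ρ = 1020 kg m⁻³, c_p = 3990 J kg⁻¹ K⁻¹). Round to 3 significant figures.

C_ocean = 1020 × 3990 × 29.8 = 1.21×10^8 J/(m²·K).
C_land = 1470 × 762 × 0.771 = 8.64×10^5 J/(m²·K).
Undamped amplitude ∝ 1/C, so A_land/A_ocean = C_ocean/C_land = 140.

140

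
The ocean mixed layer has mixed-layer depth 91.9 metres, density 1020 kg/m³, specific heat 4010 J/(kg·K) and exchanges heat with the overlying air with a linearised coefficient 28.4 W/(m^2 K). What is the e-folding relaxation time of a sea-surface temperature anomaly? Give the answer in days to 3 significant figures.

153 days

Areal heat capacity C = ρ c_p D = 1020 × 4010 × 91.9 = 3.76×10^8 J/(m²·K).
Relaxation time τ = C / λ = 3.76×10^8 / 28.4 = 1.32×10^7 s.
In days: 1.32×10^7 s / (86400 s/day) = 153 days.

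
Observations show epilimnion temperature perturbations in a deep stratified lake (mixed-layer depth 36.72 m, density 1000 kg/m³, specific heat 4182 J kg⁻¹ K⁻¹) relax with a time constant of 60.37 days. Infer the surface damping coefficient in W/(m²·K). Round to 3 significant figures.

29.4

Areal heat capacity C = ρ c_p D = 1000 × 4182 × 36.72 = 1.54×10^8 J/(m^2 K).
τ = 60.37 days = 5.22×10^6 s.
λ = C / τ = 1.54×10^8 / 5.22×10^6 = 29.4 W/(m²·K).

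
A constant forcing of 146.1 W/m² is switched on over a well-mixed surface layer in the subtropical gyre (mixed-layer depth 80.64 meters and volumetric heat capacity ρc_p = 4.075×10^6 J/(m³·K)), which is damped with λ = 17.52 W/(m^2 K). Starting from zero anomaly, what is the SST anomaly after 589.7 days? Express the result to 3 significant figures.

Areal heat capacity C = ρc_p × D = 4.075×10^6 × 80.64 = 3.29×10^8 J m⁻² K⁻¹.
τ = C / λ = 3.29×10^8 / 17.52 = 1.88×10^7 s.
Equilibrium anomaly ΔT_eq = F / λ = 146.1 / 17.52 = 8.34 K.
t = 589.7 days = 5.10×10^7 s, so t/τ = 2.72.
ΔT(t) = ΔT_eq (1 − e^(−t/τ)) = 8.34 × (1 − e^−2.72) = 7.79 K.

7.79 K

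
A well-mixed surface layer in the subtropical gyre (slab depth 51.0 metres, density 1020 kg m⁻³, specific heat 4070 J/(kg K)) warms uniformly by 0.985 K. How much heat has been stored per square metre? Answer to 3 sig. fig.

Areal heat capacity C = ρ c_p D = 1020 × 4070 × 51.0 = 2.12×10^8 J m⁻² K⁻¹.
ΔQ = C ΔT = 2.12×10^8 × 0.985 = 2.09×10^8 J/m².

2.09×10^8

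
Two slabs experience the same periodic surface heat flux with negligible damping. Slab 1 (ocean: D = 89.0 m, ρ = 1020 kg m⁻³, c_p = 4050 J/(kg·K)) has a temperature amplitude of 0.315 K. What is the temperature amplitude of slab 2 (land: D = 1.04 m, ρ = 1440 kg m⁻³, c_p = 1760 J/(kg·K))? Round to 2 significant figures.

C_ocean = 3.68×10^8 J/(m²·K); C_land = 2.64×10^6 J/(m²·K).
A ∝ 1/C ⇒ A_land = A_ocean × C_ocean/C_land = 0.315 × 139 = 43.9 K.

44 K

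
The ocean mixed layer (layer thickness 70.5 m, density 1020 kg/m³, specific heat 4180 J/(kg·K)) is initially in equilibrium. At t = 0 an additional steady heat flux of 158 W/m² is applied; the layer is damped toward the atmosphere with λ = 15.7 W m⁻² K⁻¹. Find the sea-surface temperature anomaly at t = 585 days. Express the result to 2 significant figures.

9.3 K

Areal heat capacity C = ρ c_p D = 1020 × 4180 × 70.5 = 3.01×10^8 J/(m²·K).
τ = C / λ = 3.01×10^8 / 15.7 = 1.91×10^7 s.
Equilibrium anomaly ΔT_eq = F / λ = 158 / 15.7 = 10.1 K.
t = 585 days = 5.05×10^7 s, so t/τ = 2.64.
ΔT(t) = ΔT_eq (1 − e^(−t/τ)) = 10.1 × (1 − e^−2.64) = 9.35 K.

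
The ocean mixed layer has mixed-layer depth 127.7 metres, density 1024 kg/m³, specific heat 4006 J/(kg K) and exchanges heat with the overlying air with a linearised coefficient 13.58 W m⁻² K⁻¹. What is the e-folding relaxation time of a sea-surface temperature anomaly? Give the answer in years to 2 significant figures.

1.2 years

Areal heat capacity C = ρ c_p D = 1024 × 4006 × 127.7 = 5.24×10^8 J/(m²·K).
Relaxation time τ = C / λ = 5.24×10^8 / 13.58 = 3.86×10^7 s.
In years: 3.86×10^7 s / (3.156×10^7 s/year) = 1.22 years.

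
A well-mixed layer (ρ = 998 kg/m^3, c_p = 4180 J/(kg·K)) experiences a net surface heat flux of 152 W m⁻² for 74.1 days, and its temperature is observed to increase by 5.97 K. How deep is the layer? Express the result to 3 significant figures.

39.1 m

Heat input Q = F Δt = 152 × 6.40×10^6 s = 9.73×10^8 J/m².
Required areal heat capacity C = Q / ΔT = 1.63×10^8 J/(m²·K).
Depth D = C / (ρ c_p) = 1.63×10^8 / (998 × 4180) = 39.1 m.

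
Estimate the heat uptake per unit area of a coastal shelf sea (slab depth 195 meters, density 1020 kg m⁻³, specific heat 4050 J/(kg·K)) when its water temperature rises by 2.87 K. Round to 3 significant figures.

Areal heat capacity C = ρ c_p D = 1020 × 4050 × 195 = 8.06×10^8 J m⁻² K⁻¹.
ΔQ = C ΔT = 8.06×10^8 × 2.87 = 2.31×10^9 J/m².

2.31×10^9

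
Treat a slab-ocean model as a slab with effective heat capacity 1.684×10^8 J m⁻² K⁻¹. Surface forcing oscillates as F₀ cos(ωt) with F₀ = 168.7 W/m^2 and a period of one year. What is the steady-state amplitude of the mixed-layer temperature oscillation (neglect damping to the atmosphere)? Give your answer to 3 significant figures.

5.03 K

Areal heat capacity C = 1.684×10^8 J m⁻² K⁻¹ (given).
Angular frequency ω = 2π / T = 2π / 3.15×10^7 s = 1.99×10^-7 s⁻¹.
Cω = 1.68×10^8 × 1.99×10^-7 = 33.6 W/(m²·K).
Amplitude A = F₀ / (Cω) = 168.7 / 33.6 = 5.03 K.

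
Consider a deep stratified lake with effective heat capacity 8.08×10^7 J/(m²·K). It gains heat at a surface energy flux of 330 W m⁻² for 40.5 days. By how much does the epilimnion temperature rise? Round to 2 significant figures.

Areal heat capacity C = 8.08×10^7 J/(m²·K) (given).
Net heat input Q = F Δt = 330 × (40.5 days × 86400 s/day) = 1.15×10^9 J/m².
ΔT = Q / C = 1.15×10^9 / 8.08×10^7 = 14.3 K.

14 K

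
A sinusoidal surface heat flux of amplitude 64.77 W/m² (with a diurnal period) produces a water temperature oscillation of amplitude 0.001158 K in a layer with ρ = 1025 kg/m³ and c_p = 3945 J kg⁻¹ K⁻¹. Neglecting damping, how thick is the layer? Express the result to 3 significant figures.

190 m

ω = 2π / 86400 s = 7.27×10^-5 s⁻¹.
Required C = F₀ / (A ω) = 64.77 / (0.001158 × 7.27×10^-5) = 7.69×10^8 J/(m²·K).
D = C / (ρ c_p) = 7.69×10^8 / (1025 × 3945) = 190 m.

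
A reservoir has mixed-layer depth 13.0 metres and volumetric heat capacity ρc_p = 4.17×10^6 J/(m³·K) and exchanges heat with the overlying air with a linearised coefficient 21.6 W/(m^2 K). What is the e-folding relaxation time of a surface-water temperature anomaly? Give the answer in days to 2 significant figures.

Areal heat capacity C = ρc_p × D = 4.17×10^6 × 13.0 = 5.42×10^7 J m⁻² K⁻¹.
Relaxation time τ = C / λ = 5.42×10^7 / 21.6 = 2.51×10^6 s.
In days: 2.51×10^6 s / (86400 s/day) = 29.0 days.

29 days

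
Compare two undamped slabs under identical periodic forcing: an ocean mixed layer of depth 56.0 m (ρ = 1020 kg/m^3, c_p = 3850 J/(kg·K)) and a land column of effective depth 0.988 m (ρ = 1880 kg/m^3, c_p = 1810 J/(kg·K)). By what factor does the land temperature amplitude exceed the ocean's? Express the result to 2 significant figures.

C_ocean = 1020 × 3850 × 56.0 = 2.20×10^8 J/(m²·K).
C_land = 1880 × 1810 × 0.988 = 3.36×10^6 J/(m²·K).
Undamped amplitude ∝ 1/C, so A_land/A_ocean = C_ocean/C_land = 65.4.

65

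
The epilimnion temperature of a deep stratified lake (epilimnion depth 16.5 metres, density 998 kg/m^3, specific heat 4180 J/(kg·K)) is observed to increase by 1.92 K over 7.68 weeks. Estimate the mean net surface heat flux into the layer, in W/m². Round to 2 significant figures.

Areal heat capacity C = ρ c_p D = 998 × 4180 × 16.5 = 6.88×10^7 J m⁻² K⁻¹.
Required heat per unit area: Q = C ΔT = 6.88×10^7 × 1.92 = 1.32×10^8 J/m².
Flux F = Q / Δt = 1.32×10^8 / 4.64×10^6 s = 28.5 W/m².

28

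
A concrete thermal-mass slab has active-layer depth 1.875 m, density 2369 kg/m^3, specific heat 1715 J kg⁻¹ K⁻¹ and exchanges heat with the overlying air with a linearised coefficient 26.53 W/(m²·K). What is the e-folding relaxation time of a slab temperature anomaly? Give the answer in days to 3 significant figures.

Areal heat capacity C = ρ c_p D = 2369 × 1715 × 1.875 = 7.62×10^6 J/(m²·K).
Relaxation time τ = C / λ = 7.62×10^6 / 26.53 = 2.87×10^5 s.
In days: 2.87×10^5 s / (86400 s/day) = 3.32 days.

3.32 days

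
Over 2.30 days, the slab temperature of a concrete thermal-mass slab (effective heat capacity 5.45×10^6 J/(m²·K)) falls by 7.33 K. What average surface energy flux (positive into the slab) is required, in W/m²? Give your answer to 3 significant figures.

-201

Areal heat capacity C = 5.45×10^6 J/(m²·K) (given).
Required heat per unit area: Q = C ΔT = 5.45×10^6 × -7.33 = -3.99×10^7 J/m².
Flux F = Q / Δt = -3.99×10^7 / 1.99×10^5 s = -201 W/m².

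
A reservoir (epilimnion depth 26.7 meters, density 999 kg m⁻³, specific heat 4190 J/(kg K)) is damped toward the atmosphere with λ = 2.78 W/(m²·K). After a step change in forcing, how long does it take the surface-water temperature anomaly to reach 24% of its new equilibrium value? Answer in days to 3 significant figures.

128 days

Areal heat capacity C = ρ c_p D = 999 × 4190 × 26.7 = 1.12×10^8 J/(m^2 K).
τ = C / λ = 1.12×10^8 / 2.78 = 4.02×10^7 s.
Fraction reached: 1 − e^(−t/τ) = 0.24 ⇒ t = −τ ln(1 − 0.24) = τ × 0.274.
t = 1.10×10^7 s = 128 days.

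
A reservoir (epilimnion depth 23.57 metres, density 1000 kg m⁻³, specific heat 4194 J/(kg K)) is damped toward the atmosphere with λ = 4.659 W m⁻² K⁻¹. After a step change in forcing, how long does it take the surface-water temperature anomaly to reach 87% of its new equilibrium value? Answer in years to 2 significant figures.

1.4 years

Areal heat capacity C = ρ c_p D = 1000 × 4194 × 23.57 = 9.89×10^7 J/(m^2 K).
τ = C / λ = 9.89×10^7 / 4.659 = 2.12×10^7 s.
Fraction reached: 1 − e^(−t/τ) = 0.87 ⇒ t = −τ ln(1 − 0.87) = τ × 2.04.
t = 4.33×10^7 s = 1.37 years.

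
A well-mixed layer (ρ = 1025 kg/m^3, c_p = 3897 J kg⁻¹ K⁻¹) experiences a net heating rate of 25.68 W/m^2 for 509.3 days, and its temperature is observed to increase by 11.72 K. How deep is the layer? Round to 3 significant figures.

24.1 m

Heat input Q = F Δt = 25.68 × 4.40×10^7 s = 1.13×10^9 J/m².
Required areal heat capacity C = Q / ΔT = 9.64×10^7 J/(m²·K).
Depth D = C / (ρ c_p) = 9.64×10^7 / (1025 × 3897) = 24.1 m.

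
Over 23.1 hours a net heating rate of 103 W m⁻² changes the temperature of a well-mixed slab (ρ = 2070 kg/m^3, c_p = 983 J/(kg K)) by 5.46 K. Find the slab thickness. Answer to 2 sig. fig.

0.77 m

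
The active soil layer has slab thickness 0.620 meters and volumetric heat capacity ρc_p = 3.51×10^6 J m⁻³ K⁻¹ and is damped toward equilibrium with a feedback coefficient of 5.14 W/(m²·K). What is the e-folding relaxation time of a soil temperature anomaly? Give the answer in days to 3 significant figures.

Areal heat capacity C = ρc_p × D = 3.51×10^6 × 0.620 = 2.18×10^6 J/(m²·K).
Relaxation time τ = C / λ = 2.18×10^6 / 5.14 = 4.23×10^5 s.
In days: 4.23×10^5 s / (86400 s/day) = 4.90 days.

4.90 days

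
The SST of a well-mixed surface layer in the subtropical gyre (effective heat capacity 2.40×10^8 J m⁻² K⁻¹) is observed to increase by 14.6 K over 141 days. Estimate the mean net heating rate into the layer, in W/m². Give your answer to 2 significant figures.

290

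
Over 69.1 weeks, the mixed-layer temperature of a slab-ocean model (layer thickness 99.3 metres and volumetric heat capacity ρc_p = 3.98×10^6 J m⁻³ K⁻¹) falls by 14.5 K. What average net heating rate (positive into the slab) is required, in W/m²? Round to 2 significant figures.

Areal heat capacity C = ρc_p × D = 3.98×10^6 × 99.3 = 3.95×10^8 J m⁻² K⁻¹.
Required heat per unit area: Q = C ΔT = 3.95×10^8 × -14.5 = -5.73×10^9 J/m².
Flux F = Q / Δt = -5.73×10^9 / 4.18×10^7 s = -137 W/m².

-140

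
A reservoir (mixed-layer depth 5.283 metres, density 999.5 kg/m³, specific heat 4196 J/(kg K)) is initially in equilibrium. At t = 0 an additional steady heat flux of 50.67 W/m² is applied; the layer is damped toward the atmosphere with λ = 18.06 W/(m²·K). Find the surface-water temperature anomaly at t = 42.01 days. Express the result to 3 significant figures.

Areal heat capacity C = ρ c_p D = 999.5 × 4196 × 5.283 = 2.22×10^7 J/(m²·K).
τ = C / λ = 2.22×10^7 / 18.06 = 1.23×10^6 s.
Equilibrium anomaly ΔT_eq = F / λ = 50.67 / 18.06 = 2.81 K.
t = 42.01 days = 3.63×10^6 s, so t/τ = 2.96.
ΔT(t) = ΔT_eq (1 − e^(−t/τ)) = 2.81 × (1 − e^−2.96) = 2.66 K.

2.66 K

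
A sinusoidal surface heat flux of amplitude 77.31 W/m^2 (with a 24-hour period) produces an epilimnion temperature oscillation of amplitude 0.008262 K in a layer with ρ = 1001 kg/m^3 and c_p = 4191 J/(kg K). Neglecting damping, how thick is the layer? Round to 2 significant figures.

ω = 2π / 86400 s = 7.27×10^-5 s⁻¹.
Required C = F₀ / (A ω) = 77.31 / (0.008262 × 7.27×10^-5) = 1.29×10^8 J/(m²·K).
D = C / (ρ c_p) = 1.29×10^8 / (1001 × 4191) = 30.7 m.

31 m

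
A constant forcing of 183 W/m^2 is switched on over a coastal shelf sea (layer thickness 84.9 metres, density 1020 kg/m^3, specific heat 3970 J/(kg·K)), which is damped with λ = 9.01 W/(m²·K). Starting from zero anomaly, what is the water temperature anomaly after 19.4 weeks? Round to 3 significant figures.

5.38 K

Areal heat capacity C = ρ c_p D = 1020 × 3970 × 84.9 = 3.44×10^8 J/(m²·K).
τ = C / λ = 3.44×10^8 / 9.01 = 3.82×10^7 s.
Equilibrium anomaly ΔT_eq = F / λ = 183 / 9.01 = 20.3 K.
t = 19.4 weeks = 1.17×10^7 s, so t/τ = 0.307.
ΔT(t) = ΔT_eq (1 − e^(−t/τ)) = 20.3 × (1 − e^−0.307) = 5.38 K.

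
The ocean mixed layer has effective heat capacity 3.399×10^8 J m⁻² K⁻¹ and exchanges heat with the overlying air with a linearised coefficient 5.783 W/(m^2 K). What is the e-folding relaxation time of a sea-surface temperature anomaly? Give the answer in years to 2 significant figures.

Areal heat capacity C = 3.399×10^8 J m⁻² K⁻¹ (given).
Relaxation time τ = C / λ = 3.40×10^8 / 5.783 = 5.88×10^7 s.
In years: 5.88×10^7 s / (3.156×10^7 s/year) = 1.86 years.

1.9 years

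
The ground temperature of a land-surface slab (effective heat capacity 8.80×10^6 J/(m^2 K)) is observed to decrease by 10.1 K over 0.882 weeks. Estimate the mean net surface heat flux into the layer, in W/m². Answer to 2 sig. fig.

-170

Areal heat capacity C = 8.80×10^6 J/(m^2 K) (given).
Required heat per unit area: Q = C ΔT = 8.80×10^6 × -10.1 = -8.89×10^7 J/m².
Flux F = Q / Δt = -8.89×10^7 / 5.33×10^5 s = -167 W/m².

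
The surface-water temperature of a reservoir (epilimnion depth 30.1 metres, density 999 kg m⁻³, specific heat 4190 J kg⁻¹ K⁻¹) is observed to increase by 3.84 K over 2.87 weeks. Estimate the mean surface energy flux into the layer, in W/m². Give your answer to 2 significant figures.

280

Areal heat capacity C = ρ c_p D = 999 × 4190 × 30.1 = 1.26×10^8 J/(m^2 K).
Required heat per unit area: Q = C ΔT = 1.26×10^8 × 3.84 = 4.84×10^8 J/m².
Flux F = Q / Δt = 4.84×10^8 / 1.74×10^6 s = 279 W/m².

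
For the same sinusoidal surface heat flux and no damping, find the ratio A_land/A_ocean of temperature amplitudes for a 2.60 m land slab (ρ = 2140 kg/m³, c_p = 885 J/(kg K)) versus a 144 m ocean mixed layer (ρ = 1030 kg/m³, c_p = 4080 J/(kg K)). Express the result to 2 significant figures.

C_ocean = 1030 × 4080 × 144 = 6.05×10^8 J/(m²·K).
C_land = 2140 × 885 × 2.60 = 4.92×10^6 J/(m²·K).
Undamped amplitude ∝ 1/C, so A_land/A_ocean = C_ocean/C_land = 123.

120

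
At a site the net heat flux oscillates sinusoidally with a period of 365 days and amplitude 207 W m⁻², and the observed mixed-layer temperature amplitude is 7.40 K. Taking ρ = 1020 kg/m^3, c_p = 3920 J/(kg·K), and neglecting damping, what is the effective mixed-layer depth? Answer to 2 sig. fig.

ω = 2π / 3.15×10^7 s = 1.99×10^-7 s⁻¹.
Required C = F₀ / (A ω) = 207 / (7.40 × 1.99×10^-7) = 1.40×10^8 J/(m²·K).
D = C / (ρ c_p) = 1.40×10^8 / (1020 × 3920) = 35.1 m.

35 m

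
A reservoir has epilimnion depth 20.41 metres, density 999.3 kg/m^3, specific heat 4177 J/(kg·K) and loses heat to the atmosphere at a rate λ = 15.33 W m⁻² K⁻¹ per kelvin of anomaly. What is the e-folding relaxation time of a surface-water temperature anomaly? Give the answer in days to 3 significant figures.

64.3 days

Areal heat capacity C = ρ c_p D = 999.3 × 4177 × 20.41 = 8.52×10^7 J m⁻² K⁻¹.
Relaxation time τ = C / λ = 8.52×10^7 / 15.33 = 5.56×10^6 s.
In days: 5.56×10^6 s / (86400 s/day) = 64.3 days.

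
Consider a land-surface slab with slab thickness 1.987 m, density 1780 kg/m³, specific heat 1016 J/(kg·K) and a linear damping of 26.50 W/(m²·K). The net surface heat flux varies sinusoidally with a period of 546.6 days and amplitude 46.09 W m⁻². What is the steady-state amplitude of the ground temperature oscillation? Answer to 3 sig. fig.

Areal heat capacity C = ρ c_p D = 1780 × 1016 × 1.987 = 3.59×10^6 J m⁻² K⁻¹.
Angular frequency ω = 2π / T = 2π / 4.72×10^7 s = 1.33×10^-7 s⁻¹.
√((Cω)² + λ²) = √((0.478)² + 26.50²) = 26.5 W/(m²·K).
Amplitude A = F₀ / √((Cω)²+λ²) = 46.09 / 26.5 = 1.74 K.

1.74 K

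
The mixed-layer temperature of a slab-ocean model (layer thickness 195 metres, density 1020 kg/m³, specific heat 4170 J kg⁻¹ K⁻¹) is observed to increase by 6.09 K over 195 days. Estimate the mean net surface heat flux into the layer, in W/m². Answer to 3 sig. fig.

300

Areal heat capacity C = ρ c_p D = 1020 × 4170 × 195 = 8.29×10^8 J/(m²·K).
Required heat per unit area: Q = C ΔT = 8.29×10^8 × 6.09 = 5.05×10^9 J/m².
Flux F = Q / Δt = 5.05×10^9 / 1.68×10^7 s = 300 W/m².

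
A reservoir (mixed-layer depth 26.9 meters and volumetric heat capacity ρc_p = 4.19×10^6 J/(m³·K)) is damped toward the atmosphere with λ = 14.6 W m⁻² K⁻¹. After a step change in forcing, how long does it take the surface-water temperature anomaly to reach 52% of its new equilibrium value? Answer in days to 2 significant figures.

Areal heat capacity C = ρc_p × D = 4.19×10^6 × 26.9 = 1.13×10^8 J/(m²·K).
τ = C / λ = 1.13×10^8 / 14.6 = 7.72×10^6 s.
Fraction reached: 1 − e^(−t/τ) = 0.52 ⇒ t = −τ ln(1 − 0.52) = τ × 0.734.
t = 5.67×10^6 s = 65.6 days.

66 days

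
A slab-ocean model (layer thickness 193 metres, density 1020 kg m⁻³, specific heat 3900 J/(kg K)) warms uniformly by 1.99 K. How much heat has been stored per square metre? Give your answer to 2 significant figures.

1.5×10^9

Areal heat capacity C = ρ c_p D = 1020 × 3900 × 193 = 7.68×10^8 J/(m^2 K).
ΔQ = C ΔT = 7.68×10^8 × 1.99 = 1.53×10^9 J/m².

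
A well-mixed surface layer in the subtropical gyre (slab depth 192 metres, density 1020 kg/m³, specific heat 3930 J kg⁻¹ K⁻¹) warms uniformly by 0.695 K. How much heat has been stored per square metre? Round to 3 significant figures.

Areal heat capacity C = ρ c_p D = 1020 × 3930 × 192 = 7.70×10^8 J m⁻² K⁻¹.
ΔQ = C ΔT = 7.70×10^8 × 0.695 = 5.35×10^8 J/m².

5.35×10^8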